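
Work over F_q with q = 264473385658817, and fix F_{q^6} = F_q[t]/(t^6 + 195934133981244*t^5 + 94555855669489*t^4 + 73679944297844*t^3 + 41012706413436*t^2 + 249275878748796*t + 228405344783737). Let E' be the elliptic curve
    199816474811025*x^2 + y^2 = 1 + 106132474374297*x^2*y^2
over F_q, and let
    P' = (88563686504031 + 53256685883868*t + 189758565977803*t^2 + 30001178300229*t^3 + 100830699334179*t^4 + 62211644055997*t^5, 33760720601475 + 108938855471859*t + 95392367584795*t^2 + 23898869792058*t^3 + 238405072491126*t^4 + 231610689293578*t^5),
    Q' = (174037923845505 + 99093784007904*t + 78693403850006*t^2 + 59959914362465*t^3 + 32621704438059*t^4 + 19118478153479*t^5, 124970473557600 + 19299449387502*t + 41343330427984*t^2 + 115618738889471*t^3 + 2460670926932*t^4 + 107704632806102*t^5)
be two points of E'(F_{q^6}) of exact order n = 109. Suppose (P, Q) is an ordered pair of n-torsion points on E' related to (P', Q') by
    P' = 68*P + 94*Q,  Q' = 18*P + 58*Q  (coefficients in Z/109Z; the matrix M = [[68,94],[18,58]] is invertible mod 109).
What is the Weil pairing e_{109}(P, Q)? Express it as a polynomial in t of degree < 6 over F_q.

248405018244372 + 82246251814783*t + 74090411649216*t^2 + 235492417301994*t^3 + 870633572323*t^4 + 211167165171030*t^5

Since e_{109}(P,P)=e_{109}(Q,Q)=1 and e_{109}(Q,P)=e_{109}(P,Q)^{-1}, expanding e_{109}(68*P + 94*Q,18*P + 58*Q) leaves e(P,Q)^det(M).
Hence e(P,Q) = e(P',Q')^{53} where 53 = 72^{-1} mod 109.
Edwards a_E,d_E -> Montgomery A=123404501397541,B=120475433541209 -> Weierstrass 136759921874697,0 via alpha=50991491530887,beta=23421000109182.
Run Miller on y^2=x^3+136759921874697*x over F_{264473385658817}: ladder 1101101 (7 bits); e = f_P(D_Q)/f_Q(D_P).
e_{109}(P',Q') = 229377396297827 + 219541072303140*t + 151233487616036*t^2 + 119335792240968*t^3 + 147444158118277*t^4 + 97544936687133*t^5.
Finally e_{109}(P,Q) = 248405018244372 + 82246251814783*t + 74090411649216*t^2 + 235492417301994*t^3 + 870633572323*t^4 + 211167165171030*t^5.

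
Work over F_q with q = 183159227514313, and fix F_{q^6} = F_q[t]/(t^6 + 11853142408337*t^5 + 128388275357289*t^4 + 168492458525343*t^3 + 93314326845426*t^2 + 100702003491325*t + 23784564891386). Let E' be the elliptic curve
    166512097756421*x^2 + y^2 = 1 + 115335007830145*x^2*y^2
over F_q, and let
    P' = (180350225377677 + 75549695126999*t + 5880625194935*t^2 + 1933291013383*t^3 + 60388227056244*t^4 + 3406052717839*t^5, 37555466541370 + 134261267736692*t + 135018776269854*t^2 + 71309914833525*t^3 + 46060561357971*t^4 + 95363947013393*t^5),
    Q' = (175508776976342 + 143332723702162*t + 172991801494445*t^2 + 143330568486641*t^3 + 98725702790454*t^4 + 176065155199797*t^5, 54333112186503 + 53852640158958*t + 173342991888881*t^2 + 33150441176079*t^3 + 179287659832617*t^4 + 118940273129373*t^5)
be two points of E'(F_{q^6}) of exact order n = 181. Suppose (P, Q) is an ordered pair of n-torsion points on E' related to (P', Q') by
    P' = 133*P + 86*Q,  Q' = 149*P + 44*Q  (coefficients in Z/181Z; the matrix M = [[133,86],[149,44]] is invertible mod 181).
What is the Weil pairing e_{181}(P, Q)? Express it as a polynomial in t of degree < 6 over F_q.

Alternating bilinearity on E[181] (values in mu_{181} in F_{183159227514313^6}) gives e(P',Q') = e(P,Q)^det(M).
Hence e(P,Q) = e(P',Q')^{28} where 28 = 97^{-1} mod 181.
Edwards a_E,d_E -> Montgomery A=56260870775688,B=44383349087373 -> Weierstrass 34632666050843,0 via alpha=46974517597761,beta=12794272481569.
Double-and-add over 10110101: 8-1 doublings, 5-1 additions; each step l_{T,T}/v_{2T} or l_{T,P'}/v at Q'+S for random S.
The quotient is 128936719947976 + 59490625795637*t + 82353253809093*t^2 + 147254835033732*t^3 + 59247973454681*t^4 + 108135731320835*t^5.
Finally e_{181}(P,Q) = 76212889307398 + 164692584338756*t + 133914037140685*t^2 + 23060065088246*t^3 + 97969728748896*t^4 + 102317167821795*t^5.

76212889307398 + 164692584338756*t + 133914037140685*t^2 + 23060065088246*t^3 + 97969728748896*t^4 + 102317167821795*t^5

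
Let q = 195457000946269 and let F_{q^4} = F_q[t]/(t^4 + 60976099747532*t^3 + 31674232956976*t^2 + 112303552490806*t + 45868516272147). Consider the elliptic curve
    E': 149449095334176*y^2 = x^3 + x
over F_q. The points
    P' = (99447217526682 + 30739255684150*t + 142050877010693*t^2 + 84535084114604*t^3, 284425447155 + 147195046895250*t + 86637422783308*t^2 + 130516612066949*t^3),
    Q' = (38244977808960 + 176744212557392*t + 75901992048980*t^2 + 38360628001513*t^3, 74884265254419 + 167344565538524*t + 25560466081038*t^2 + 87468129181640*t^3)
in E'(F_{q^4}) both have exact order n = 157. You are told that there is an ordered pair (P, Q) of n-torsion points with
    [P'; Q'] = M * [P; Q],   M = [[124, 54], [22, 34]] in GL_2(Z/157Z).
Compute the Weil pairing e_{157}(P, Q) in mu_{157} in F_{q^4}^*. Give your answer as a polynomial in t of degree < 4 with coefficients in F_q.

62729344654878 + 184098662056816*t + 39413193110950*t^2 + 53759535267690*t^3

Since e_{157}(P,P)=e_{157}(Q,Q)=1 and e_{157}(Q,P)=e_{157}(P,Q)^{-1}, expanding e_{157}(124*P + 54*Q,22*P + 34*Q) leaves e(P,Q)^det(M).
Hence e(P,Q) = e(P',Q')^{7} where 7 = 45^{-1} mod 157.
(x,y)|->(39547239970170x,39547239970170y) sends E' to y^2=x^3+166632411293017*x.
8-bit Miller (10011101) on E'/F_{195457000946269} with a'=166632411293017, b'=0: accumulate tangent/chord ratios at Q'+S and P'+S'.
The quotient is 84341686483327 + 118908202370741*t + 182435496513527*t^2 + 93751863880448*t^3.
Raise to 7: e(P,Q) = 62729344654878 + 184098662056816*t + 39413193110950*t^2 + 53759535267690*t^3 in mu_{157}.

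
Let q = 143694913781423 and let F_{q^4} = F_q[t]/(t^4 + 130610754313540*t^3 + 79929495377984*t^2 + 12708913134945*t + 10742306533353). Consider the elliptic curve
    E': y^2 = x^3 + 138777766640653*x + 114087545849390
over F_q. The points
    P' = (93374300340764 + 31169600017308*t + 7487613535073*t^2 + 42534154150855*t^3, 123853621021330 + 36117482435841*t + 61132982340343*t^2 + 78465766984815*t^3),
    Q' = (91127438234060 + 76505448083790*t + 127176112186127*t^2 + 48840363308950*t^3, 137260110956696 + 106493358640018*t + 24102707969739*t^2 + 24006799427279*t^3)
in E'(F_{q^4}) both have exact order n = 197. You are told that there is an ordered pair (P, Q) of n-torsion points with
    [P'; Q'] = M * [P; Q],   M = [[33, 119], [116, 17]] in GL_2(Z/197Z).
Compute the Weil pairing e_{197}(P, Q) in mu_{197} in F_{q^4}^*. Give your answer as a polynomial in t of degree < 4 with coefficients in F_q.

14416576747365 + 92593841183191*t + 143647045472333*t^2 + 26618438742466*t^3

e_{197} is bilinear + alternating on E[197], so e_{197}(33*P + 119*Q, 116*P + 17*Q) = e_{197}(P,Q)^(33*17-119*116).
Hence e(P,Q) = e(P',Q')^{94} where 94 = 153^{-1} mod 197.
Build f_{197,P'} and f_{197,Q'} via the 8-bit ladder of 197=11000101_2; evaluate at shifted divisors; quotient in F_{143694913781423^4}.
f_P(D_Q)/f_Q(D_P) = 61591700878423 + 36944481583355*t + 52824858402407*t^2 + 139060404442528*t^3.
e_{197}(P,Q) = (61591700878423 + 36944481583355*t + 52824858402407*t^2 + 139060404442528*t^3)^{94} = 14416576747365 + 92593841183191*t + 143647045472333*t^2 + 26618438742466*t^3.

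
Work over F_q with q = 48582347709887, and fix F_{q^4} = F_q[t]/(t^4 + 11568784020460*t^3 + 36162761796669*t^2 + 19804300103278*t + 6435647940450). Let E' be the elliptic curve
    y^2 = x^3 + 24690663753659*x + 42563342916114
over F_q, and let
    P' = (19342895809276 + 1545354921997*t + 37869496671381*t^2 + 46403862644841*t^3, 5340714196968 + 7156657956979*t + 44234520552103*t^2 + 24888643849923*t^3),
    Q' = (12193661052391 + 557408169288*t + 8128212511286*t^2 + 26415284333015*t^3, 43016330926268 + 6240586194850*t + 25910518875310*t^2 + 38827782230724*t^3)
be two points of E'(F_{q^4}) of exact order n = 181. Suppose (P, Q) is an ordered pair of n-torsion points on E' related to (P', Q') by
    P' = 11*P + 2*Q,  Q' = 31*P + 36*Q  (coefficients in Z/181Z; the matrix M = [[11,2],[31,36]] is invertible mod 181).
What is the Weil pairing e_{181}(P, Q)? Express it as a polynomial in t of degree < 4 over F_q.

The 181-Weil pairing on E[181] over F_{48582347709887} is alternating-bilinear: e_{181}(P',Q') = e_{181}(P,Q)^det(M).
Hence e(P,Q) = e(P',Q')^{84} where 84 = 153^{-1} mod 181.
Miller loop for e_{181} over F_{48582347709887^4}: bits of 181 = 10110101; 7 double steps + 4 add steps, l/v at each.
So e_{181}(P',Q') = 871539251348 + 27639515880968*t + 33852339885409*t^2 + 17024922726815*t^3.
e_{181}(P,Q) = (871539251348 + 27639515880968*t + 33852339885409*t^2 + 17024922726815*t^3)^{84} = 30375240340716 + 28484345718838*t + 34384608646966*t^2 + 6102385652230*t^3.

30375240340716 + 28484345718838*t + 34384608646966*t^2 + 6102385652230*t^3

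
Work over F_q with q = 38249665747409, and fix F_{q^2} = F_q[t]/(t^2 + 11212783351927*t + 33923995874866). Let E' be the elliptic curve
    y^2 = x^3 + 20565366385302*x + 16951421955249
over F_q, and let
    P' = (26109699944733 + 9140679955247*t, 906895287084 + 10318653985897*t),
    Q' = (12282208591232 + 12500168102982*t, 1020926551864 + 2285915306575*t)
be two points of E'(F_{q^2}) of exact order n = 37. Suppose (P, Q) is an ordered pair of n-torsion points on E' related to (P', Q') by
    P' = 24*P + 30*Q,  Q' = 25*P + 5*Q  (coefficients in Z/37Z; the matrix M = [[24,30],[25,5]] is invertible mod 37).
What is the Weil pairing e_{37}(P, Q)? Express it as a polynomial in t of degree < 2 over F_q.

Under M = [[24,30],[25,5]] in GL_2(Z/37), e_{37}(P',Q') = e_{37}(P,Q)^(24*5-30*25 mod 37).
So e_{37}(P,Q) = e_{37}(P',Q')^{36}, since 36*36 = 1 mod 37.
6-bit Miller (100101) on E'/F_{38249665747409} with a'=20565366385302, b'=16951421955249: accumulate tangent/chord ratios at Q'+S and P'+S'.
So e_{37}(P',Q') = 25958366278773 + 37795889323815*t.
Finally e_{37}(P,Q) = 1880456716922 + 453776423594*t.

1880456716922 + 453776423594*t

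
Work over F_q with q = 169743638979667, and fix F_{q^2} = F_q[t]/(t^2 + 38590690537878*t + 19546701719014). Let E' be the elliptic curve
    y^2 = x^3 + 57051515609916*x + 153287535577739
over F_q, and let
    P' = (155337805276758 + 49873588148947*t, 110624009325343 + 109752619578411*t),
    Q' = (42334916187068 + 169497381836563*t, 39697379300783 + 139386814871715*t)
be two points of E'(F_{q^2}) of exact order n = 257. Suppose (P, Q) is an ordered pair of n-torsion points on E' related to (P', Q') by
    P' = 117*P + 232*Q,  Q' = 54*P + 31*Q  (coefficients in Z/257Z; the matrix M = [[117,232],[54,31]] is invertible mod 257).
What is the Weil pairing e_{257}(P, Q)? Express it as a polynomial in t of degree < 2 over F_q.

Under M = [[117,232],[54,31]] in GL_2(Z/257), e_{257}(P',Q') = e_{257}(P,Q)^(117*31-232*54 mod 257).
det(M) mod 257 = 94; its inverse in (Z/257)^* is 216 (check: 94*216 mod 257 = 1).
Build f_{257,P'} and f_{257,Q'} via the 9-bit ladder of 257=100000001_2; evaluate at shifted divisors; quotient in F_{169743638979667^2}.
Result: e(P',Q') = 49851312195803 + 93264442344120*t.
Finally e_{257}(P,Q) = 47932506477847 + 101303946381309*t.

47932506477847 + 101303946381309*t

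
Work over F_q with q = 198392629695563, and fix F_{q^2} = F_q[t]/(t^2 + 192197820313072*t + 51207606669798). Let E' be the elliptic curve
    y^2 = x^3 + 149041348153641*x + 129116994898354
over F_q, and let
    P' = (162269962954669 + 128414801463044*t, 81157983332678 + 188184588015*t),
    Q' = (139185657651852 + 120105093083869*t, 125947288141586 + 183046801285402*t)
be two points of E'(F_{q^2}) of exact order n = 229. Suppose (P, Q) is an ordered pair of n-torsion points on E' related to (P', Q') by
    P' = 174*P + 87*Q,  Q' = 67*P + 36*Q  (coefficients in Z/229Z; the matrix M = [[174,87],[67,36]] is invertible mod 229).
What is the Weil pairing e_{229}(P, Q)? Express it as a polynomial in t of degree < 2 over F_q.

e_{229} is bilinear + alternating on E[229], so e_{229}(174*P + 87*Q, 67*P + 36*Q) = e_{229}(P,Q)^(174*36-87*67).
det(M) mod 229 = 206; its inverse in (Z/229)^* is 219 (check: 206*219 mod 229 = 1).
Build f_{229,P'} and f_{229,Q'} via the 8-bit ladder of 229=11100101_2; evaluate at shifted divisors; quotient in F_{198392629695563^2}.
f_P(D_Q)/f_Q(D_P) = 95571715120831 + 179143549071184*t.
Raise to 219: e(P,Q) = 2296536373350 + 170345996152116*t in mu_{229}.

2296536373350 + 170345996152116*t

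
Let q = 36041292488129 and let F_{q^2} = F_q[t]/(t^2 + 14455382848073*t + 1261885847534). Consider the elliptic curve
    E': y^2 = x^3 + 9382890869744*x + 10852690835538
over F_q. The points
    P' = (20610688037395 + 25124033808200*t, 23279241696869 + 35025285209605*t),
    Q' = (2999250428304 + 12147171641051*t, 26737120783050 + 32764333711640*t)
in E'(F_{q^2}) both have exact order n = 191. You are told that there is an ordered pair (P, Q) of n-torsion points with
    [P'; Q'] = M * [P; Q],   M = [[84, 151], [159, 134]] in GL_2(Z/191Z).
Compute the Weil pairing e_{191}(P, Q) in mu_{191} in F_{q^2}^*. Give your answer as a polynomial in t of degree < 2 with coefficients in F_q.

e_{191}(aP+bQ,cP+dQ) = e_{191}(P,Q)^(ad-bc); with (a,b,c,d)=(84,151,159,134) this gives the det-191 law.
Inverting 44 mod 191: 178. Thus e_{191}(P,Q) = e(P',Q')^{178}.
Miller loop for e_{191} over F_{36041292488129^2}: bits of 191 = 10111111; 7 double steps + 6 add steps, l/v at each.
So e_{191}(P',Q') = 21166856936670 + 30322752774258*t.
Thus e_{191}(P,Q) = 7756386210025 + 30292279646072*t.

7756386210025 + 30292279646072*t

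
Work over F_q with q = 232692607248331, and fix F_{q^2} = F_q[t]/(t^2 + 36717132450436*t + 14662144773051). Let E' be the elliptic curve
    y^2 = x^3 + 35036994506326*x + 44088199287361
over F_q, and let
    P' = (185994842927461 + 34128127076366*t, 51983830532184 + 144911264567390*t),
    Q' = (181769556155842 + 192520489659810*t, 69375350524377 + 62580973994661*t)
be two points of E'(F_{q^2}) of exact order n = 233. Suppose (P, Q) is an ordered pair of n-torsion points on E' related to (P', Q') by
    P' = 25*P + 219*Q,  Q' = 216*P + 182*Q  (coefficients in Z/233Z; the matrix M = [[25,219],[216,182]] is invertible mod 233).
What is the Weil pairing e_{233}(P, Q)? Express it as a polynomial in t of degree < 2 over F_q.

133448676933171 + 163360895455844*t

Under M = [[25,219],[216,182]] in GL_2(Z/233), e_{233}(P',Q') = e_{233}(P,Q)^(25*182-219*216 mod 233).
Inverting 118 mod 233: 156. Thus e_{233}(P,Q) = e(P',Q')^{156}.
n = 233 = (11101001)_2 (8 bits, wt 5); accumulate f_{233,P'}(Q'+S)/f_{233,P'}(S) along the 7-step ladder.
So e_{233}(P',Q') = 187514643829358 + 41483521579996*t.
Hence e(P,Q) = 133448676933171 + 163360895455844*t in F_{232692607248331^2}^*.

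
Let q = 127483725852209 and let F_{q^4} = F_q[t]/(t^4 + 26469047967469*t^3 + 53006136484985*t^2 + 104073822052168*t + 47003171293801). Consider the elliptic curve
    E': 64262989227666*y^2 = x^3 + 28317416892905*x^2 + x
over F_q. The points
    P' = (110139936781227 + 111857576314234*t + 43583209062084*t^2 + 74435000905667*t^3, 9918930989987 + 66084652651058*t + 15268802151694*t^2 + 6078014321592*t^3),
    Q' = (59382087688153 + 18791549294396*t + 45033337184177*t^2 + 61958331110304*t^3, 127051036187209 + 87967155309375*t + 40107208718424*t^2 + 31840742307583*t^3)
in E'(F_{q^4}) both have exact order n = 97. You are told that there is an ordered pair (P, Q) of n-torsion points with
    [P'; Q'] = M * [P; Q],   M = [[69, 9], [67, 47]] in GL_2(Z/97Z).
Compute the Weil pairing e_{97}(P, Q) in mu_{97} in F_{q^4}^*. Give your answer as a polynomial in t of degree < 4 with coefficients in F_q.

The 97-Weil pairing on E[97] over F_{127483725852209} is alternating-bilinear: e_{97}(P',Q') = e_{97}(P,Q)^det(M).
Hence e(P,Q) = e(P',Q')^{37} where 37 = 21^{-1} mod 97.
Undo Montgomery via alpha=54803793845825, beta=46759273602785: (a',b')=(108025219615623,0) over F_{127483725852209}.
Build f_{97,P'} and f_{97,Q'} via the 7-bit ladder of 97=1100001_2; evaluate at shifted divisors; quotient in F_{127483725852209^4}.
So e_{97}(P',Q') = 64075542281505 + 5100094766185*t + 124794835191225*t^2 + 86858421584616*t^3.
Thus e_{97}(P,Q) = 107547854164669 + 50113138731603*t + 126405185440808*t^2 + 98802417650553*t^3.

107547854164669 + 50113138731603*t + 126405185440808*t^2 + 98802417650553*t^3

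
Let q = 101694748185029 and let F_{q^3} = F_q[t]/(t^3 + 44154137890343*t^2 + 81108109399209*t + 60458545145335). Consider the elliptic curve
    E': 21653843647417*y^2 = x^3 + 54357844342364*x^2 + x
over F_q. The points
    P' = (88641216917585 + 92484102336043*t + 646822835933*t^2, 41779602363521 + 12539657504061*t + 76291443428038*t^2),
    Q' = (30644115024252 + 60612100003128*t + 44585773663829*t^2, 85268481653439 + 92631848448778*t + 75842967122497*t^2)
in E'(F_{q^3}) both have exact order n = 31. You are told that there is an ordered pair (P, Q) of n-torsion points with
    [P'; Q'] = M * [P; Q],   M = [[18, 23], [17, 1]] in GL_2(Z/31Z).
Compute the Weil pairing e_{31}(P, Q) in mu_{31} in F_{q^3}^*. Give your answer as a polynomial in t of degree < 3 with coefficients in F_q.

Since e_{31}(P,P)=e_{31}(Q,Q)=1 and e_{31}(Q,P)=e_{31}(P,Q)^{-1}, expanding e_{31}(18*P + 23*Q,17*P + 1*Q) leaves e(P,Q)^det(M).
Inverting 30 mod 31: 30. Thus e_{31}(P,Q) = e(P',Q')^{30}.
(x,y)|->(49455514962584x+52428040147780,49455514962584y) sends E' to y^2=x^3+99834673407509*x+85688504046040.
n = 31 = (11111)_2 (5 bits, wt 5); accumulate f_{31,P'}(Q'+S)/f_{31,P'}(S) along the 4-step ladder.
e_{31}(P',Q') = 23867228030668 + 79102937447804*t + 5292403170328*t^2.
e_{31}(P,Q) = (23867228030668 + 79102937447804*t + 5292403170328*t^2)^{30} = 30936122314475 + 72795971040652*t + 55058333198629*t^2.

30936122314475 + 72795971040652*t + 55058333198629*t^2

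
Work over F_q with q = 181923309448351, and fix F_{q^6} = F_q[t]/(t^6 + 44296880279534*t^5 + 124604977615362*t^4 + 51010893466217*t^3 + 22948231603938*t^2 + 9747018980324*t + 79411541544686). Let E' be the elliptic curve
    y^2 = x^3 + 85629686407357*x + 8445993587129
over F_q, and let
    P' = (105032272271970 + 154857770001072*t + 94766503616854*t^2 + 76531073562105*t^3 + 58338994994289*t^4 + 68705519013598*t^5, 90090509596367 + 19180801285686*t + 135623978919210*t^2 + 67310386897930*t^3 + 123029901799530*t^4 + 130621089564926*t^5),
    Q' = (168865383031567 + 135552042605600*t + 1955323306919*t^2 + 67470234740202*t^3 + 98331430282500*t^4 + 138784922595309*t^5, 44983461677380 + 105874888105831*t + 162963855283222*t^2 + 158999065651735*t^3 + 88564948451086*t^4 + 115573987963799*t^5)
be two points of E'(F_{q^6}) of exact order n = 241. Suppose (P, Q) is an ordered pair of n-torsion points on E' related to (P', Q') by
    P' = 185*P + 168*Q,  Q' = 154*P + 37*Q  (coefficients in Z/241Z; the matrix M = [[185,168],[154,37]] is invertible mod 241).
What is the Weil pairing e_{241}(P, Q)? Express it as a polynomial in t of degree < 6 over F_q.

Under M = [[185,168],[154,37]] in GL_2(Z/241), e_{241}(P',Q') = e_{241}(P,Q)^(185*37-168*154 mod 241).
Hence e(P,Q) = e(P',Q')^{221} where 221 = 12^{-1} mod 241.
Double-and-add over 11110001: 8-1 doublings, 5-1 additions; each step l_{T,T}/v_{2T} or l_{T,P'}/v at Q'+S for random S.
So e_{241}(P',Q') = 116947721085592 + 133861256415329*t + 2979290142250*t^2 + 79685153865735*t^3 + 30747934100786*t^4 + 52787920709337*t^5.
Raise to 221: e(P,Q) = 20979408507352 + 177175955917722*t + 20990175227238*t^2 + 112972487446455*t^3 + 27967078374423*t^4 + 154942525119877*t^5 in mu_{241}.

20979408507352 + 177175955917722*t + 20990175227238*t^2 + 112972487446455*t^3 + 27967078374423*t^4 + 154942525119877*t^5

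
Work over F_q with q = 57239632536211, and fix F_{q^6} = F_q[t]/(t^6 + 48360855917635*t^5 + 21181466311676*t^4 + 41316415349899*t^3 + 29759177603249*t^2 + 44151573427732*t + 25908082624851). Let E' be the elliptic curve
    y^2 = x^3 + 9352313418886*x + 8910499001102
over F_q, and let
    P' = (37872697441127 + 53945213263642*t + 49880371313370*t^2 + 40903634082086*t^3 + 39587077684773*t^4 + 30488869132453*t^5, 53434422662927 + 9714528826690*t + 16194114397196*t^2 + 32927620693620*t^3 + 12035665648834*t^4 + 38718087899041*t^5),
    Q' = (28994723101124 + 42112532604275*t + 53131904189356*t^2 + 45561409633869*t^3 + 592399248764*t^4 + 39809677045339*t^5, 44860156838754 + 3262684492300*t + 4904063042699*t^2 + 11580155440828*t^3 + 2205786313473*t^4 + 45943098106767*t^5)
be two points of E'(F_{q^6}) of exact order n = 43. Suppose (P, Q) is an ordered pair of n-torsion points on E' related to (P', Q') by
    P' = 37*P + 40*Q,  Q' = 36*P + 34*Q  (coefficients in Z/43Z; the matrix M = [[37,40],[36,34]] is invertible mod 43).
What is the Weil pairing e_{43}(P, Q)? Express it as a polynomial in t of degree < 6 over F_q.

10773933060237 + 30682491496420*t + 47288288406258*t^2 + 24024022748929*t^3 + 40304955307315*t^4 + 3952101533995*t^5

Since e_{43}(P,P)=e_{43}(Q,Q)=1 and e_{43}(Q,P)=e_{43}(P,Q)^{-1}, expanding e_{43}(37*P + 40*Q,36*P + 34*Q) leaves e(P,Q)^det(M).
37*34 - 40*36 = -182; reduced mod 43: det = 33, inverse 30.
Build f_{43,P'} and f_{43,Q'} via the 6-bit ladder of 43=101011_2; evaluate at shifted divisors; quotient in F_{57239632536211^6}.
Miller gives e_{43}(P',Q') = 5033113933065 + 3988042444236*t + 10763086142092*t^2 + 7230716095103*t^3 + 14140422149202*t^4 + 55106386961053*t^5 in F_{57239632536211^6}.
e_{43}(P,Q) = (5033113933065 + 3988042444236*t + 10763086142092*t^2 + 7230716095103*t^3 + 14140422149202*t^4 + 55106386961053*t^5)^{30} = 10773933060237 + 30682491496420*t + 47288288406258*t^2 + 24024022748929*t^3 + 40304955307315*t^4 + 3952101533995*t^5.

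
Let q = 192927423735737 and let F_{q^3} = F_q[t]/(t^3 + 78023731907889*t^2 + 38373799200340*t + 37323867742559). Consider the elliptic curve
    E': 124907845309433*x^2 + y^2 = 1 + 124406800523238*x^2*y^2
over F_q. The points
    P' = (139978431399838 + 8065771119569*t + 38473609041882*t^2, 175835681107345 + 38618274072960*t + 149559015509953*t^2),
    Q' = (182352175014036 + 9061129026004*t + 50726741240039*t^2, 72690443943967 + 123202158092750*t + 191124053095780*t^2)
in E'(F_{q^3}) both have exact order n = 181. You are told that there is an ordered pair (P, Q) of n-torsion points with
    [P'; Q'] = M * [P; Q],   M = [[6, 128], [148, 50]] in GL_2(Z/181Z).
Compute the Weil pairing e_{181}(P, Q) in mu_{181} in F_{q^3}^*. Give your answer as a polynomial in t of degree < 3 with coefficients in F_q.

e_{181}(aP+bQ,cP+dQ) = e_{181}(P,Q)^(ad-bc); with (a,b,c,d)=(6,128,148,50) this gives the det-181 law.
Inverting 180 mod 181: 180. Thus e_{181}(P,Q) = e(P',Q')^{180}.
Map (x,y)_Ed via u=(1+y)/(1-y), v=(1+y)/((1-y)x) to Montgomery A=126910511594115,B=21005099255766; then to (a',b')=(10329701291454,0).
Run Miller on y^2=x^3+10329701291454*x over F_{192927423735737}: ladder 10110101 (8 bits); e = f_P(D_Q)/f_Q(D_P).
The quotient is 86062947526672 + 130581948421634*t + 129187515582570*t^2.
e_{181}(P,Q) = (86062947526672 + 130581948421634*t + 129187515582570*t^2)^{180} = 167971023442558 + 190239099474034*t + 88130121840659*t^2.

167971023442558 + 190239099474034*t + 88130121840659*t^2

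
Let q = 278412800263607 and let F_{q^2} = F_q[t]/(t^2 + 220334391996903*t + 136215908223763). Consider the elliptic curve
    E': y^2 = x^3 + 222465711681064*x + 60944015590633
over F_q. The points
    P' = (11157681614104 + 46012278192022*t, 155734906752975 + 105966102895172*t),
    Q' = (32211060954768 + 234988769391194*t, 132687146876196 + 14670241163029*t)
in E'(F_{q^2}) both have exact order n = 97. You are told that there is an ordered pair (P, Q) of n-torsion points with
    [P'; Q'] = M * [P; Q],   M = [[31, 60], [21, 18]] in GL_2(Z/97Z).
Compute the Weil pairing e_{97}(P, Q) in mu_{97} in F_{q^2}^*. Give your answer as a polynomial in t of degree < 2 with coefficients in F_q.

147841751259083 + 229415357347912*t

e_{97} is bilinear + alternating on E[97], so e_{97}(31*P + 60*Q, 21*P + 18*Q) = e_{97}(P,Q)^(31*18-60*21).
det(M) mod 97 = 74; its inverse in (Z/97)^* is 59 (check: 74*59 mod 97 = 1).
Double-and-add over 1100001: 7-1 doublings, 3-1 additions; each step l_{T,T}/v_{2T} or l_{T,P'}/v at Q'+S for random S.
The quotient is 13291507182999 + 54156389617379*t.
(13291507182999 + 54156389617379*t)^{59} mod (278412800263607,f) = 147841751259083 + 229415357347912*t.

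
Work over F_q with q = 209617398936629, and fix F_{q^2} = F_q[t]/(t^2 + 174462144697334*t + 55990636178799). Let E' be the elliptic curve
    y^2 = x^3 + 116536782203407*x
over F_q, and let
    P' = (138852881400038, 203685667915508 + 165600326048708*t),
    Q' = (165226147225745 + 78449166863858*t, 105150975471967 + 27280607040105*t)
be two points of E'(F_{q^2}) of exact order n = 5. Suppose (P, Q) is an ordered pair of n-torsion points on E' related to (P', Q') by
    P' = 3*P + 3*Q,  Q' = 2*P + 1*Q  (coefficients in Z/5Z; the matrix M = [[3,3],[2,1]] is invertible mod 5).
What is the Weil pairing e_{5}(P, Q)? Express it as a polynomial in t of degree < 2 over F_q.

2886383958309 + 46653888798297*t

Since e_{5}(P,P)=e_{5}(Q,Q)=1 and e_{5}(Q,P)=e_{5}(P,Q)^{-1}, expanding e_{5}(3*P + 3*Q,2*P + 1*Q) leaves e(P,Q)^det(M).
det(M) mod 5 = 2; its inverse in (Z/5)^* is 3 (check: 2*3 mod 5 = 1).
Run Miller on y^2=x^3+116536782203407*x over F_{209617398936629}: ladder 101 (3 bits); e = f_P(D_Q)/f_Q(D_P).
f_P(D_Q)/f_Q(D_P) = 44417511423195 + 186144092746505*t.
e_{5}(P,Q) = (44417511423195 + 186144092746505*t)^{3} = 2886383958309 + 46653888798297*t.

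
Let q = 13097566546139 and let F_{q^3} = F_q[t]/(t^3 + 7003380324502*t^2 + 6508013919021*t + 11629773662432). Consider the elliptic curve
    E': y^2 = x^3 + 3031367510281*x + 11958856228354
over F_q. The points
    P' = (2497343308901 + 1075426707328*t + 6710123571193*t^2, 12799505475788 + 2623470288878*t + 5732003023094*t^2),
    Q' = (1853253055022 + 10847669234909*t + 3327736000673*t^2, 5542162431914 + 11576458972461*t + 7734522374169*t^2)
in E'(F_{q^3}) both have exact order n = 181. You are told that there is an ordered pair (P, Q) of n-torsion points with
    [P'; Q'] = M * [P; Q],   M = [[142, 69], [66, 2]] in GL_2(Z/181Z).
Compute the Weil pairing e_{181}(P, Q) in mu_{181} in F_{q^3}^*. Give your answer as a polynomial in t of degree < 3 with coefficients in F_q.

8739342265554 + 6079241846855*t + 6654417520886*t^2

Alternating bilinearity on E[181] (values in mu_{181} in F_{13097566546139^3}) gives e(P',Q') = e(P,Q)^det(M).
Inverting 74 mod 181: 159. Thus e_{181}(P,Q) = e(P',Q')^{159}.
n = 181 = (10110101)_2 (8 bits, wt 5); accumulate f_{181,P'}(Q'+S)/f_{181,P'}(S) along the 7-step ladder.
e_{181}(P',Q') = 4326613951926 + 8614211513155*t + 5967939602541*t^2.
Thus e_{181}(P,Q) = 8739342265554 + 6079241846855*t + 6654417520886*t^2.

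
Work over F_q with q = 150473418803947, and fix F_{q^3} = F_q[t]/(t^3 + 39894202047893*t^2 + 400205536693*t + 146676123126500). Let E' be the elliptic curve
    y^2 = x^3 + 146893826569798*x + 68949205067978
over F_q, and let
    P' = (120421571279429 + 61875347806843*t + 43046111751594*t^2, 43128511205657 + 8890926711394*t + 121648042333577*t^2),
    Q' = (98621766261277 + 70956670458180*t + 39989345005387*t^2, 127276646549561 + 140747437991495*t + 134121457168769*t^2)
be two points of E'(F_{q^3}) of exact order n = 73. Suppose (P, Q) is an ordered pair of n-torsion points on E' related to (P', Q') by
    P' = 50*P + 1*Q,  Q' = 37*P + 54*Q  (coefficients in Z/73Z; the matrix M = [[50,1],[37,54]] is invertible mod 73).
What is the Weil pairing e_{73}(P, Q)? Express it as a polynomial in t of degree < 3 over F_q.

63701581980094 + 132139704633464*t + 35273412959327*t^2

Since e_{73}(P,P)=e_{73}(Q,Q)=1 and e_{73}(Q,P)=e_{73}(P,Q)^{-1}, expanding e_{73}(50*P + 1*Q,37*P + 54*Q) leaves e(P,Q)^det(M).
Inverting 35 mod 73: 48. Thus e_{73}(P,Q) = e(P',Q')^{48}.
Double-and-add over 1001001: 7-1 doublings, 3-1 additions; each step l_{T,T}/v_{2T} or l_{T,P'}/v at Q'+S for random S.
Result: e(P',Q') = 19564932506547 + 128842531511395*t + 68437012797148*t^2.
(19564932506547 + 128842531511395*t + 68437012797148*t^2)^{48} mod (150473418803947,f) = 63701581980094 + 132139704633464*t + 35273412959327*t^2.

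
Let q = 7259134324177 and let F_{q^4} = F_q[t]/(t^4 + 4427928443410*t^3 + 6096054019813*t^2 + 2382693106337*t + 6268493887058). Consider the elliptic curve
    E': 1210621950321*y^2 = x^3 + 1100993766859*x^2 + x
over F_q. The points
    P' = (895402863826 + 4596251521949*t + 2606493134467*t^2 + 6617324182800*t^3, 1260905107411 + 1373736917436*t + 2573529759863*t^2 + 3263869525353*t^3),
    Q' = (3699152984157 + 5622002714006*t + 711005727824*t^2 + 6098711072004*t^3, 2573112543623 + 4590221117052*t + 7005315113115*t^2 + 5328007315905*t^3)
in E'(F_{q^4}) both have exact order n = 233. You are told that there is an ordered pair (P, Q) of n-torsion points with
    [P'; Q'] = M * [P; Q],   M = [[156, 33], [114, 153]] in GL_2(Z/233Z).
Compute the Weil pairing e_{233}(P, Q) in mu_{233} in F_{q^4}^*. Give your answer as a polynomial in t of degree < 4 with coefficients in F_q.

e_{233} is bilinear + alternating on E[233], so e_{233}(156*P + 33*Q, 114*P + 153*Q) = e_{233}(P,Q)^(156*153-33*114).
Hence e(P,Q) = e(P',Q')^{24} where 24 = 68^{-1} mod 233.
(x,y)|->(1095245157513x+844467334174,1095245157513y) sends E' to y^2=x^3+5769175963496*x+2589262994654.
n = 233 = (11101001)_2 (8 bits, wt 5); accumulate f_{233,P'}(Q'+S)/f_{233,P'}(S) along the 7-step ladder.
The quotient is 6769197384000 + 1533048735893*t + 5639971649688*t^2 + 5521812774087*t^3.
Raise to 24: e(P,Q) = 6838669559133 + 3357384713650*t + 1632529244222*t^2 + 2380816707544*t^3 in mu_{233}.

6838669559133 + 3357384713650*t + 1632529244222*t^2 + 2380816707544*t^3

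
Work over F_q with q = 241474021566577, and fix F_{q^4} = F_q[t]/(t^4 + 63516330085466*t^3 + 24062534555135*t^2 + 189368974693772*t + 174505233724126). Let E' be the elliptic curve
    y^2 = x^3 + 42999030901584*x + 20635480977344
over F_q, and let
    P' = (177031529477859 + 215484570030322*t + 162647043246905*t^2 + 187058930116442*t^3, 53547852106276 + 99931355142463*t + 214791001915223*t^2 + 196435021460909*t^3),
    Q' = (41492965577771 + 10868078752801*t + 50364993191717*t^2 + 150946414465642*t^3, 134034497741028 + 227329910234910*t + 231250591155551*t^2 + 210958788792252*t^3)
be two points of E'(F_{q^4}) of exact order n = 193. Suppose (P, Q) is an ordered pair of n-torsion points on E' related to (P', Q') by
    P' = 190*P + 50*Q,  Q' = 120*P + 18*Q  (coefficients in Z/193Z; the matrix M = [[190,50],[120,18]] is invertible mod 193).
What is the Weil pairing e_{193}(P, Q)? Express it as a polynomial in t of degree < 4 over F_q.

215119504679843 + 240600647440756*t + 7152133783098*t^2 + 187218594481548*t^3

e_{193} is bilinear + alternating on E[193], so e_{193}(190*P + 50*Q, 120*P + 18*Q) = e_{193}(P,Q)^(190*18-50*120).
Inverting 122 mod 193: 106. Thus e_{193}(P,Q) = e(P',Q')^{106}.
8-bit Miller (11000001) on E'/F_{241474021566577} with a'=42999030901584, b'=20635480977344: accumulate tangent/chord ratios at Q'+S and P'+S'.
So e_{193}(P',Q') = 158257868728273 + 16796004577255*t + 97884823573210*t^2 + 217833188208718*t^3.
Raise to 106: e(P,Q) = 215119504679843 + 240600647440756*t + 7152133783098*t^2 + 187218594481548*t^3 in mu_{193}.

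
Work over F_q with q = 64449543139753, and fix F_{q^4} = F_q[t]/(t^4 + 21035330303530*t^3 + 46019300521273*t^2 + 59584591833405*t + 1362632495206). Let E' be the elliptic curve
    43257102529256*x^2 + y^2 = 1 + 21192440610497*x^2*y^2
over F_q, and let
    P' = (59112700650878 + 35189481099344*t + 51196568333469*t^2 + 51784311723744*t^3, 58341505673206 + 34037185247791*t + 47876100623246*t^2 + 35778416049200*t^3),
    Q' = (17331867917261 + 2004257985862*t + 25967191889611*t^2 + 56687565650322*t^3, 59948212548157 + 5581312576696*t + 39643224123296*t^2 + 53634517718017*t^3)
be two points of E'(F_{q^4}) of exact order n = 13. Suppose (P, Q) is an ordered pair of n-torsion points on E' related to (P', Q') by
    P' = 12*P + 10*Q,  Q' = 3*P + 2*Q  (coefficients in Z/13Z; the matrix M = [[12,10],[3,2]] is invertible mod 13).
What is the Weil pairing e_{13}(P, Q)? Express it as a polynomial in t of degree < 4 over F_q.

Alternating bilinearity on E[13] (values in mu_{13} in F_{64449543139753^4}) gives e(P',Q') = e(P,Q)^det(M).
det M = 12*2 - 10*3 = -6 = 7 (mod 13); 7^{-1} = 2 (mod 13).
Map (x,y)_Ed via u=(1+y)/(1-y), v=(1+y)/((1-y)x) to Montgomery A=0,B=28408585798710; then to (a',b')=(10581258529965,0).
Double-and-add over 1101: 4-1 doublings, 3-1 additions; each step l_{T,T}/v_{2T} or l_{T,P'}/v at Q'+S for random S.
f_P(D_Q)/f_Q(D_P) = 24110903702459 + 23883542451916*t + 52219034812562*t^2 + 48224043665247*t^3.
Finally e_{13}(P,Q) = 20263233611696 + 26856620061593*t + 5427991810214*t^2 + 50685598188492*t^3.

20263233611696 + 26856620061593*t + 5427991810214*t^2 + 50685598188492*t^3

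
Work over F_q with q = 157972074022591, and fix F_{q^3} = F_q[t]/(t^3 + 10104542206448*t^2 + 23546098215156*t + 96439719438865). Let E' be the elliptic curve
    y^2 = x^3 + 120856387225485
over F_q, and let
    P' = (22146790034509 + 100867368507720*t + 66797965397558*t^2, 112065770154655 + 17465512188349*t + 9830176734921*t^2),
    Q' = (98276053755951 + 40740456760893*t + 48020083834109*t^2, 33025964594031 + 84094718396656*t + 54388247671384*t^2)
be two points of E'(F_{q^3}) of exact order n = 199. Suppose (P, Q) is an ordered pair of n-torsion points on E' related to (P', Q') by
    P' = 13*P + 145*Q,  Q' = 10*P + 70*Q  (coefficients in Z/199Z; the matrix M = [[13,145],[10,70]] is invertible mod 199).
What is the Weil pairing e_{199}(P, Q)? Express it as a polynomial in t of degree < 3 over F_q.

55055358630259 + 91528100879712*t + 82760589980337*t^2

Since e_{199}(P,P)=e_{199}(Q,Q)=1 and e_{199}(Q,P)=e_{199}(P,Q)^{-1}, expanding e_{199}(13*P + 145*Q,10*P + 70*Q) leaves e(P,Q)^det(M).
det(M) mod 199 = 57; its inverse in (Z/199)^* is 7 (check: 57*7 mod 199 = 1).
Build f_{199,P'} and f_{199,Q'} via the 8-bit ladder of 199=11000111_2; evaluate at shifted divisors; quotient in F_{157972074022591^3}.
Result: e(P',Q') = 98208719287981 + 74037522932904*t + 94231103342888*t^2.
Raise to 7: e(P,Q) = 55055358630259 + 91528100879712*t + 82760589980337*t^2 in mu_{199}.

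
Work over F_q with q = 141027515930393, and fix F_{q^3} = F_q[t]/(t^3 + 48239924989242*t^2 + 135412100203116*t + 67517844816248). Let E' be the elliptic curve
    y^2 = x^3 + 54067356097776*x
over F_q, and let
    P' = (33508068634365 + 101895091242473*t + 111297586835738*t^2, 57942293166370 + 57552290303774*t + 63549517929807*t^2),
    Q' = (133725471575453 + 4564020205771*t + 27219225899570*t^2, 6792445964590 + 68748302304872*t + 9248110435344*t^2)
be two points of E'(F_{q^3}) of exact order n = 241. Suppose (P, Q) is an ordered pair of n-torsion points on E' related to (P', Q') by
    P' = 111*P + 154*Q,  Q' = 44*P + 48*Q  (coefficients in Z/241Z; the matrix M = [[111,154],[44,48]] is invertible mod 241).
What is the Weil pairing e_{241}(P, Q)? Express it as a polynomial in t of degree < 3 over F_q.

e_{241}(aP+bQ,cP+dQ) = e_{241}(P,Q)^(ad-bc); with (a,b,c,d)=(111,154,44,48) this gives the det-241 law.
Hence e(P,Q) = e(P',Q')^{120} where 120 = 239^{-1} mod 241.
Run Miller on y^2=x^3+54067356097776*x over F_{141027515930393}: ladder 11110001 (8 bits); e = f_P(D_Q)/f_Q(D_P).
So e_{241}(P',Q') = 75206595067889 + 63021980704606*t + 70547463458668*t^2.
Thus e_{241}(P,Q) = 83310699335130 + 57362372556276*t + 127164406622326*t^2.

83310699335130 + 57362372556276*t + 127164406622326*t^2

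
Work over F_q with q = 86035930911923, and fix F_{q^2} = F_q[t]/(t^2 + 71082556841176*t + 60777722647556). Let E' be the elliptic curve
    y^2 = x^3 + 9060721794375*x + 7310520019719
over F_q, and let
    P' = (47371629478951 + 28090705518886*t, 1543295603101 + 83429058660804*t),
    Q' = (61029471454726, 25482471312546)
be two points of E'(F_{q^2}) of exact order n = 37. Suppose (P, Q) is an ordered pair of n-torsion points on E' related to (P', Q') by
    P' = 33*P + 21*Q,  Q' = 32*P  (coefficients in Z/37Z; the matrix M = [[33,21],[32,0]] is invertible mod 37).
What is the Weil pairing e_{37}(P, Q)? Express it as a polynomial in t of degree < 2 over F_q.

e_{37} is bilinear + alternating on E[37], so e_{37}(33*P + 21*Q, 32*P) = e_{37}(P,Q)^(33*0-21*32).
Inverting 31 mod 37: 6. Thus e_{37}(P,Q) = e(P',Q')^{6}.
Run Miller on y^2=x^3+9060721794375*x+7310520019719 over F_{86035930911923}: ladder 100101 (6 bits); e = f_P(D_Q)/f_Q(D_P).
The quotient is 5788838397320 + 75020197307702*t.
Hence e(P,Q) = 76155269739332 + 37113675138012*t in F_{86035930911923^2}^*.

76155269739332 + 37113675138012*t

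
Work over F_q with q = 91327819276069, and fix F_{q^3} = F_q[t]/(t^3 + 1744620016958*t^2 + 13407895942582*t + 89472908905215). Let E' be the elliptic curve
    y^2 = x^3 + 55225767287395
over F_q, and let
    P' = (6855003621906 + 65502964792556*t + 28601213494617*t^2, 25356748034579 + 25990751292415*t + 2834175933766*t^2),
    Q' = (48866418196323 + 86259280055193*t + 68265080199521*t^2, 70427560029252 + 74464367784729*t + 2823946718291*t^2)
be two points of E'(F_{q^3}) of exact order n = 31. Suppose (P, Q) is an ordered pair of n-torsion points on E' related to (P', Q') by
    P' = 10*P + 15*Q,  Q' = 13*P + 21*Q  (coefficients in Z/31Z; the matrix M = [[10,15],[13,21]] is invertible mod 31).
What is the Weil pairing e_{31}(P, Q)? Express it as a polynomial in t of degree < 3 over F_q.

Alternating bilinearity on E[31] (values in mu_{31} in F_{91327819276069^3}) gives e(P',Q') = e(P,Q)^det(M).
Hence e(P,Q) = e(P',Q')^{29} where 29 = 15^{-1} mod 31.
Miller loop for e_{31} over F_{91327819276069^3}: bits of 31 = 11111; 4 double steps + 4 add steps, l/v at each.
Miller gives e_{31}(P',Q') = 79568510507287 + 44534167757329*t + 12148430951902*t^2 in F_{91327819276069^3}.
Finally e_{31}(P,Q) = 28169616462786 + 81757905742487*t + 84639974542630*t^2.

28169616462786 + 81757905742487*t + 84639974542630*t^2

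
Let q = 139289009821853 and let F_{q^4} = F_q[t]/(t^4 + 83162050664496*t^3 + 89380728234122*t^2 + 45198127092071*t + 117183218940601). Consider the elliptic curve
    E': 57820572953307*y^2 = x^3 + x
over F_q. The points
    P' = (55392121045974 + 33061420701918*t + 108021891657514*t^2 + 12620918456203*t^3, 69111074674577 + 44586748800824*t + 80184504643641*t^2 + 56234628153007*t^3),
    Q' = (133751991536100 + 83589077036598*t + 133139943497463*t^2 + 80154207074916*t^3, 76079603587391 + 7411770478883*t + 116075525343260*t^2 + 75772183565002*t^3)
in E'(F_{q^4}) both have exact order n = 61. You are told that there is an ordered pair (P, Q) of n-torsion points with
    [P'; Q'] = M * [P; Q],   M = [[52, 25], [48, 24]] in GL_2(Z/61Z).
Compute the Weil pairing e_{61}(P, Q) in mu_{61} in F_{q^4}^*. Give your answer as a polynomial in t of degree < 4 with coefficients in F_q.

126013679417797 + 34298028952831*t + 124502751924609*t^2 + 57918037672457*t^3

Under M = [[52,25],[48,24]] in GL_2(Z/61), e_{61}(P',Q') = e_{61}(P,Q)^(52*24-25*48 mod 61).
Hence e(P,Q) = e(P',Q')^{14} where 14 = 48^{-1} mod 61.
Montgomery->Weierstrass: x_W = 1003526344847*x, y_W=1003526344847*y on F_{139289009821853}; lands on y^2=x^3+111446044832198*x.
Double-and-add over 111101: 6-1 doublings, 5-1 additions; each step l_{T,T}/v_{2T} or l_{T,P'}/v at Q'+S for random S.
Result: e(P',Q') = 96339453784937 + 20571510756286*t + 130396450437486*t^2 + 100691728541186*t^3.
Thus e_{61}(P,Q) = 126013679417797 + 34298028952831*t + 124502751924609*t^2 + 57918037672457*t^3.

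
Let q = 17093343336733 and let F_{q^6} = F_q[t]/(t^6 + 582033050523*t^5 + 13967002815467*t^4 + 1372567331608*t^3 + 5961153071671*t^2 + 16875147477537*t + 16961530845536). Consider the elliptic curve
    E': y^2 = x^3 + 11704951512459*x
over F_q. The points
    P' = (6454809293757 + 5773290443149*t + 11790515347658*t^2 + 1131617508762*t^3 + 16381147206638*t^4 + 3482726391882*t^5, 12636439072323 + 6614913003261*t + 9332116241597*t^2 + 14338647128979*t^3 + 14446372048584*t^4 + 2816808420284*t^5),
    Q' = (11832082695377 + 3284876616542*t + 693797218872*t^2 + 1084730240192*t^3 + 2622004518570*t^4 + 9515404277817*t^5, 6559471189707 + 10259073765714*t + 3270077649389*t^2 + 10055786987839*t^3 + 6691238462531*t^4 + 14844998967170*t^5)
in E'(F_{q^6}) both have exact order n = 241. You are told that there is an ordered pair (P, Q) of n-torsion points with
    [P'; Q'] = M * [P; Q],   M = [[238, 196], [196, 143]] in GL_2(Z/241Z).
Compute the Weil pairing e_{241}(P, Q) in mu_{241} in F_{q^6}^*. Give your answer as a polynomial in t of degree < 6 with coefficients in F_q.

Since e_{241}(P,P)=e_{241}(Q,Q)=1 and e_{241}(Q,P)=e_{241}(P,Q)^{-1}, expanding e_{241}(238*P + 196*Q,196*P + 143*Q) leaves e(P,Q)^det(M).
det(M) mod 241 = 197; its inverse in (Z/241)^* is 115 (check: 197*115 mod 241 = 1).
Miller loop for e_{241} over F_{17093343336733^6}: bits of 241 = 11110001; 7 double steps + 4 add steps, l/v at each.
The quotient is 7827004212519 + 434172254010*t + 1647890408848*t^2 + 4121673716870*t^3 + 11923450240009*t^4 + 10001391987341*t^5.
(7827004212519 + 434172254010*t + 1647890408848*t^2 + 4121673716870*t^3 + 11923450240009*t^4 + 10001391987341*t^5)^{115} mod (17093343336733,f) = 10953734228858 + 15193056417156*t + 4766880468435*t^2 + 3509221031399*t^3 + 12694477146601*t^4 + 16084787473641*t^5.

10953734228858 + 15193056417156*t + 4766880468435*t^2 + 3509221031399*t^3 + 12694477146601*t^4 + 16084787473641*t^5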